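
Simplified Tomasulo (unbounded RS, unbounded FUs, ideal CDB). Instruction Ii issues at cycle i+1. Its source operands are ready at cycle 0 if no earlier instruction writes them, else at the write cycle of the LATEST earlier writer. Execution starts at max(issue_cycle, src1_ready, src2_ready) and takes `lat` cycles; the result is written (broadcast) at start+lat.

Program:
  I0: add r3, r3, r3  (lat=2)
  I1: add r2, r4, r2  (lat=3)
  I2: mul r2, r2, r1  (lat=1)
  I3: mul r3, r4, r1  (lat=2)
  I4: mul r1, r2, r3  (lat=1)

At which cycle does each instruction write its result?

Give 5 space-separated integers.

Answer: 3 5 6 6 7

Derivation:
I0 add r3: issue@1 deps=(None,None) exec_start@1 write@3
I1 add r2: issue@2 deps=(None,None) exec_start@2 write@5
I2 mul r2: issue@3 deps=(1,None) exec_start@5 write@6
I3 mul r3: issue@4 deps=(None,None) exec_start@4 write@6
I4 mul r1: issue@5 deps=(2,3) exec_start@6 write@7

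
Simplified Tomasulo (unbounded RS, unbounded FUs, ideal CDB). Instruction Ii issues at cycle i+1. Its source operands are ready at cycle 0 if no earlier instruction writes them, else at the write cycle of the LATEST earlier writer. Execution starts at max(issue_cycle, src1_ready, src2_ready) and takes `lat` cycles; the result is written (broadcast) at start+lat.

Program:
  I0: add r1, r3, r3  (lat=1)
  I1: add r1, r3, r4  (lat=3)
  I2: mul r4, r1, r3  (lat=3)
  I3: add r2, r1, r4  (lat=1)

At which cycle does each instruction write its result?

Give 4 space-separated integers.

I0 add r1: issue@1 deps=(None,None) exec_start@1 write@2
I1 add r1: issue@2 deps=(None,None) exec_start@2 write@5
I2 mul r4: issue@3 deps=(1,None) exec_start@5 write@8
I3 add r2: issue@4 deps=(1,2) exec_start@8 write@9

Answer: 2 5 8 9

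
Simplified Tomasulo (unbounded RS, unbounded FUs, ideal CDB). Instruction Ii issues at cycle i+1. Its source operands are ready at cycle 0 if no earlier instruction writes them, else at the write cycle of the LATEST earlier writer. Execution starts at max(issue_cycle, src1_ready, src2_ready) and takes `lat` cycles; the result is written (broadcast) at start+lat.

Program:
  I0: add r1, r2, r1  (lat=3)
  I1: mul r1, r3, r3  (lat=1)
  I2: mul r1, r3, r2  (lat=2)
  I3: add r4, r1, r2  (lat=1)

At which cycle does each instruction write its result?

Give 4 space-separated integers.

Answer: 4 3 5 6

Derivation:
I0 add r1: issue@1 deps=(None,None) exec_start@1 write@4
I1 mul r1: issue@2 deps=(None,None) exec_start@2 write@3
I2 mul r1: issue@3 deps=(None,None) exec_start@3 write@5
I3 add r4: issue@4 deps=(2,None) exec_start@5 write@6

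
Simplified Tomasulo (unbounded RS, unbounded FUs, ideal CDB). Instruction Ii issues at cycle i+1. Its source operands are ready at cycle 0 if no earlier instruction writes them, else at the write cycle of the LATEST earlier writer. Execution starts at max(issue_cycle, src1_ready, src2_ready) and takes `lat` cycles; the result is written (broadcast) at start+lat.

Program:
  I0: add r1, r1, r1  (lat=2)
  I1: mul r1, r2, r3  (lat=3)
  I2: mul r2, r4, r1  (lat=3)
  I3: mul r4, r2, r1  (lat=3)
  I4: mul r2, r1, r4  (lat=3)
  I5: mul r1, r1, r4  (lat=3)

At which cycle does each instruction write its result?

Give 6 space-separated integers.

I0 add r1: issue@1 deps=(None,None) exec_start@1 write@3
I1 mul r1: issue@2 deps=(None,None) exec_start@2 write@5
I2 mul r2: issue@3 deps=(None,1) exec_start@5 write@8
I3 mul r4: issue@4 deps=(2,1) exec_start@8 write@11
I4 mul r2: issue@5 deps=(1,3) exec_start@11 write@14
I5 mul r1: issue@6 deps=(1,3) exec_start@11 write@14

Answer: 3 5 8 11 14 14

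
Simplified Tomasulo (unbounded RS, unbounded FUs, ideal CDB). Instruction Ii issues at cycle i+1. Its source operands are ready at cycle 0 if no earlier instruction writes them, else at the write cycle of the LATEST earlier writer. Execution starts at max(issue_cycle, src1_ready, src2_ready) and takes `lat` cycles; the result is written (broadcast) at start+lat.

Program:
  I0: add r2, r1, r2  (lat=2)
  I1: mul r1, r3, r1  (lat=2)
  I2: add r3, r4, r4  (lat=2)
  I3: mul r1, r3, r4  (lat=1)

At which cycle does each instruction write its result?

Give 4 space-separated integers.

I0 add r2: issue@1 deps=(None,None) exec_start@1 write@3
I1 mul r1: issue@2 deps=(None,None) exec_start@2 write@4
I2 add r3: issue@3 deps=(None,None) exec_start@3 write@5
I3 mul r1: issue@4 deps=(2,None) exec_start@5 write@6

Answer: 3 4 5 6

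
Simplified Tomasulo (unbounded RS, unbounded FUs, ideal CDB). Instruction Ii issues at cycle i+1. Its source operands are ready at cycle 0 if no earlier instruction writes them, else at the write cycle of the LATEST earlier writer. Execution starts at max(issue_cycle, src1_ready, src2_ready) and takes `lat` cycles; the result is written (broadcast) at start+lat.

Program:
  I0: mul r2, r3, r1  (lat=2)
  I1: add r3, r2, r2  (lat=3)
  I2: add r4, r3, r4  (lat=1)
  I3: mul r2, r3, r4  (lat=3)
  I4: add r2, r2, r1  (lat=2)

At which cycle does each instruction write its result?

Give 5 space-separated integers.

I0 mul r2: issue@1 deps=(None,None) exec_start@1 write@3
I1 add r3: issue@2 deps=(0,0) exec_start@3 write@6
I2 add r4: issue@3 deps=(1,None) exec_start@6 write@7
I3 mul r2: issue@4 deps=(1,2) exec_start@7 write@10
I4 add r2: issue@5 deps=(3,None) exec_start@10 write@12

Answer: 3 6 7 10 12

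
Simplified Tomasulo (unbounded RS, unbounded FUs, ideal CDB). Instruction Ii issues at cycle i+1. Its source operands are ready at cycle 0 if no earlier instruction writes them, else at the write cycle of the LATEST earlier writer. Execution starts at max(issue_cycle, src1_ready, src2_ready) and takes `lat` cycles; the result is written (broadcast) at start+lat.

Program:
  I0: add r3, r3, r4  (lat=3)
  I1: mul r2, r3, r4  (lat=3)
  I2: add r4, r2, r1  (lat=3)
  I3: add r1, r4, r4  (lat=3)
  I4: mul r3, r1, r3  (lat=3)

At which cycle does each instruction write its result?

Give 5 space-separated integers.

I0 add r3: issue@1 deps=(None,None) exec_start@1 write@4
I1 mul r2: issue@2 deps=(0,None) exec_start@4 write@7
I2 add r4: issue@3 deps=(1,None) exec_start@7 write@10
I3 add r1: issue@4 deps=(2,2) exec_start@10 write@13
I4 mul r3: issue@5 deps=(3,0) exec_start@13 write@16

Answer: 4 7 10 13 16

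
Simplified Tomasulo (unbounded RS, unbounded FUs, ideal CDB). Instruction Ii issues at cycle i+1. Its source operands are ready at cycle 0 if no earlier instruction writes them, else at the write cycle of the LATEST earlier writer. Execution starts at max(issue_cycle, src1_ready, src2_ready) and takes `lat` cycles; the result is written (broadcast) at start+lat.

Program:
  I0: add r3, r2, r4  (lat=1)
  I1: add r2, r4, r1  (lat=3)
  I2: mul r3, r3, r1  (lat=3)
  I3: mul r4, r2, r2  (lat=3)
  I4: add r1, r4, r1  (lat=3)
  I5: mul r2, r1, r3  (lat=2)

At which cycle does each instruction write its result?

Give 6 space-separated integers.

Answer: 2 5 6 8 11 13

Derivation:
I0 add r3: issue@1 deps=(None,None) exec_start@1 write@2
I1 add r2: issue@2 deps=(None,None) exec_start@2 write@5
I2 mul r3: issue@3 deps=(0,None) exec_start@3 write@6
I3 mul r4: issue@4 deps=(1,1) exec_start@5 write@8
I4 add r1: issue@5 deps=(3,None) exec_start@8 write@11
I5 mul r2: issue@6 deps=(4,2) exec_start@11 write@13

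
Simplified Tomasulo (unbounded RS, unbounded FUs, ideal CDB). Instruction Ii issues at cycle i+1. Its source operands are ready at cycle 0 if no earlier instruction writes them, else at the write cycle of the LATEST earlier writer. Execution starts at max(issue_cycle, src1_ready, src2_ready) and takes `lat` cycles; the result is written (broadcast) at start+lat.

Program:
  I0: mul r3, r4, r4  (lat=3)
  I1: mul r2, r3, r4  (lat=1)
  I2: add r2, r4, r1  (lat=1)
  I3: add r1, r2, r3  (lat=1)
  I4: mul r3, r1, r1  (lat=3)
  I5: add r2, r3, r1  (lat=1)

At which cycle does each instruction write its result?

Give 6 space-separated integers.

Answer: 4 5 4 5 8 9

Derivation:
I0 mul r3: issue@1 deps=(None,None) exec_start@1 write@4
I1 mul r2: issue@2 deps=(0,None) exec_start@4 write@5
I2 add r2: issue@3 deps=(None,None) exec_start@3 write@4
I3 add r1: issue@4 deps=(2,0) exec_start@4 write@5
I4 mul r3: issue@5 deps=(3,3) exec_start@5 write@8
I5 add r2: issue@6 deps=(4,3) exec_start@8 write@9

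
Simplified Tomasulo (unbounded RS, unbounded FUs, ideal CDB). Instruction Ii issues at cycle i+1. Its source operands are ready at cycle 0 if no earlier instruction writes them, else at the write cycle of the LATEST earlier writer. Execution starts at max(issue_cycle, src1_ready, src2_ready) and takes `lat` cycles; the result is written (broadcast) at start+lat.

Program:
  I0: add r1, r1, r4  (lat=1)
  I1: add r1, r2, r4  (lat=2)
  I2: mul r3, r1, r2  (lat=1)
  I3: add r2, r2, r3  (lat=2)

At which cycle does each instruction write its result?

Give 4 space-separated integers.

Answer: 2 4 5 7

Derivation:
I0 add r1: issue@1 deps=(None,None) exec_start@1 write@2
I1 add r1: issue@2 deps=(None,None) exec_start@2 write@4
I2 mul r3: issue@3 deps=(1,None) exec_start@4 write@5
I3 add r2: issue@4 deps=(None,2) exec_start@5 write@7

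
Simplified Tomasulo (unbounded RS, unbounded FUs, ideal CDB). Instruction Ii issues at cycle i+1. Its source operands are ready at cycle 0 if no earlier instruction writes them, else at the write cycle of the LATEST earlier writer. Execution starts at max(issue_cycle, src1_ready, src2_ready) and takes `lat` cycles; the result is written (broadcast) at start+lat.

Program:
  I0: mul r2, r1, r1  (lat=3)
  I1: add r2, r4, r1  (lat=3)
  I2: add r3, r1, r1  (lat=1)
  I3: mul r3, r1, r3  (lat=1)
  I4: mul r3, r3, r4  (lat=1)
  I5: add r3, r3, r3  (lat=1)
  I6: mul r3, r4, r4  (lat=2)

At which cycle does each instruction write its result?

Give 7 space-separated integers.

I0 mul r2: issue@1 deps=(None,None) exec_start@1 write@4
I1 add r2: issue@2 deps=(None,None) exec_start@2 write@5
I2 add r3: issue@3 deps=(None,None) exec_start@3 write@4
I3 mul r3: issue@4 deps=(None,2) exec_start@4 write@5
I4 mul r3: issue@5 deps=(3,None) exec_start@5 write@6
I5 add r3: issue@6 deps=(4,4) exec_start@6 write@7
I6 mul r3: issue@7 deps=(None,None) exec_start@7 write@9

Answer: 4 5 4 5 6 7 9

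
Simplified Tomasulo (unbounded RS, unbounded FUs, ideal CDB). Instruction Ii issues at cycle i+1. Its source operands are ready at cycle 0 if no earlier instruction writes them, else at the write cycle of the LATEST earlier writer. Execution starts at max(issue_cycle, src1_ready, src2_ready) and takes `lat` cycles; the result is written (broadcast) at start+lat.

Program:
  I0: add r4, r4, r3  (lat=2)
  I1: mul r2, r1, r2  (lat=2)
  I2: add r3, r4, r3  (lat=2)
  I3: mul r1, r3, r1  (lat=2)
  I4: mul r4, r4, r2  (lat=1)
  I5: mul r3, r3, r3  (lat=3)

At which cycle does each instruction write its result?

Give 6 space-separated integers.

Answer: 3 4 5 7 6 9

Derivation:
I0 add r4: issue@1 deps=(None,None) exec_start@1 write@3
I1 mul r2: issue@2 deps=(None,None) exec_start@2 write@4
I2 add r3: issue@3 deps=(0,None) exec_start@3 write@5
I3 mul r1: issue@4 deps=(2,None) exec_start@5 write@7
I4 mul r4: issue@5 deps=(0,1) exec_start@5 write@6
I5 mul r3: issue@6 deps=(2,2) exec_start@6 write@9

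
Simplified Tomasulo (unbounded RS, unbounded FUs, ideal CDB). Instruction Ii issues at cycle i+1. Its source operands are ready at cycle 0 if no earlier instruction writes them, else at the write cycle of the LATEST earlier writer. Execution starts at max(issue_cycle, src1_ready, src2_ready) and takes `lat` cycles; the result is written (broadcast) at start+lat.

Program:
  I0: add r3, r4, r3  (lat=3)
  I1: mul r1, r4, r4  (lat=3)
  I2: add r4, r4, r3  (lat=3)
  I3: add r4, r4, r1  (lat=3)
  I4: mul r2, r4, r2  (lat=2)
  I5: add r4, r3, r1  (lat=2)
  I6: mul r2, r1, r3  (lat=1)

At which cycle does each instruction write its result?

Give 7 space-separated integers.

Answer: 4 5 7 10 12 8 8

Derivation:
I0 add r3: issue@1 deps=(None,None) exec_start@1 write@4
I1 mul r1: issue@2 deps=(None,None) exec_start@2 write@5
I2 add r4: issue@3 deps=(None,0) exec_start@4 write@7
I3 add r4: issue@4 deps=(2,1) exec_start@7 write@10
I4 mul r2: issue@5 deps=(3,None) exec_start@10 write@12
I5 add r4: issue@6 deps=(0,1) exec_start@6 write@8
I6 mul r2: issue@7 deps=(1,0) exec_start@7 write@8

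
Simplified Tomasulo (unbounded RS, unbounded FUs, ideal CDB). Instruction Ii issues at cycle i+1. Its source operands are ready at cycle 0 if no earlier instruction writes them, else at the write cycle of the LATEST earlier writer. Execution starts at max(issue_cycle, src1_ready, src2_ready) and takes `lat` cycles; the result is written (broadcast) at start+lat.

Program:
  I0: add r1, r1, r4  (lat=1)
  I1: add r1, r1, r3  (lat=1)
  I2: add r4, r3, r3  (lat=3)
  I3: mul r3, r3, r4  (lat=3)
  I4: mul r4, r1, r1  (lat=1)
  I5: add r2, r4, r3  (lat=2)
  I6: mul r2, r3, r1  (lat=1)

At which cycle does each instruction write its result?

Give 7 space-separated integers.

Answer: 2 3 6 9 6 11 10

Derivation:
I0 add r1: issue@1 deps=(None,None) exec_start@1 write@2
I1 add r1: issue@2 deps=(0,None) exec_start@2 write@3
I2 add r4: issue@3 deps=(None,None) exec_start@3 write@6
I3 mul r3: issue@4 deps=(None,2) exec_start@6 write@9
I4 mul r4: issue@5 deps=(1,1) exec_start@5 write@6
I5 add r2: issue@6 deps=(4,3) exec_start@9 write@11
I6 mul r2: issue@7 deps=(3,1) exec_start@9 write@10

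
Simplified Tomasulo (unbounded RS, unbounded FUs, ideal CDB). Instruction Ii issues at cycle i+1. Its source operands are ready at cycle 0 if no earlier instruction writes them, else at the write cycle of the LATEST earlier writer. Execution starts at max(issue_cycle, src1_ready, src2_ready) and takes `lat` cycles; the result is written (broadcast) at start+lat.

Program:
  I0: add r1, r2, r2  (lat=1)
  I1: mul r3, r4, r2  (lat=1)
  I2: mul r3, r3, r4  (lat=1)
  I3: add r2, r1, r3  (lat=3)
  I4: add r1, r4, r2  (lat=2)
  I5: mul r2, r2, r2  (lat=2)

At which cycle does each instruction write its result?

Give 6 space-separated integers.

Answer: 2 3 4 7 9 9

Derivation:
I0 add r1: issue@1 deps=(None,None) exec_start@1 write@2
I1 mul r3: issue@2 deps=(None,None) exec_start@2 write@3
I2 mul r3: issue@3 deps=(1,None) exec_start@3 write@4
I3 add r2: issue@4 deps=(0,2) exec_start@4 write@7
I4 add r1: issue@5 deps=(None,3) exec_start@7 write@9
I5 mul r2: issue@6 deps=(3,3) exec_start@7 write@9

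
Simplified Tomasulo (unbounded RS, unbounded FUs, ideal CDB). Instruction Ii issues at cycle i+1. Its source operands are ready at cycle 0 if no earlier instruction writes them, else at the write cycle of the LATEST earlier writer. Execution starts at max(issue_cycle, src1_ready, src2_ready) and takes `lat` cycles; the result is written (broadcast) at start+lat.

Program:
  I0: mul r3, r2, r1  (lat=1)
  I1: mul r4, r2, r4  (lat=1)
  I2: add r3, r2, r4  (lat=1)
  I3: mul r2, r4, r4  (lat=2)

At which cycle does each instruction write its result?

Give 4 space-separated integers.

Answer: 2 3 4 6

Derivation:
I0 mul r3: issue@1 deps=(None,None) exec_start@1 write@2
I1 mul r4: issue@2 deps=(None,None) exec_start@2 write@3
I2 add r3: issue@3 deps=(None,1) exec_start@3 write@4
I3 mul r2: issue@4 deps=(1,1) exec_start@4 write@6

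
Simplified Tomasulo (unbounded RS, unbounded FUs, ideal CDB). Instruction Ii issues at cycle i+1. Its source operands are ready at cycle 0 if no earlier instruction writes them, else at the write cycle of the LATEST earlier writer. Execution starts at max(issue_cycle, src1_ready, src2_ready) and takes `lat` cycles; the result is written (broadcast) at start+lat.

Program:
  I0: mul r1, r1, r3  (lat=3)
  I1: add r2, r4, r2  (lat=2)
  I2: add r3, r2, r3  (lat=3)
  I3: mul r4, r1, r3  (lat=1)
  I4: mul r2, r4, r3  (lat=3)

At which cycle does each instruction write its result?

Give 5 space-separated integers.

Answer: 4 4 7 8 11

Derivation:
I0 mul r1: issue@1 deps=(None,None) exec_start@1 write@4
I1 add r2: issue@2 deps=(None,None) exec_start@2 write@4
I2 add r3: issue@3 deps=(1,None) exec_start@4 write@7
I3 mul r4: issue@4 deps=(0,2) exec_start@7 write@8
I4 mul r2: issue@5 deps=(3,2) exec_start@8 write@11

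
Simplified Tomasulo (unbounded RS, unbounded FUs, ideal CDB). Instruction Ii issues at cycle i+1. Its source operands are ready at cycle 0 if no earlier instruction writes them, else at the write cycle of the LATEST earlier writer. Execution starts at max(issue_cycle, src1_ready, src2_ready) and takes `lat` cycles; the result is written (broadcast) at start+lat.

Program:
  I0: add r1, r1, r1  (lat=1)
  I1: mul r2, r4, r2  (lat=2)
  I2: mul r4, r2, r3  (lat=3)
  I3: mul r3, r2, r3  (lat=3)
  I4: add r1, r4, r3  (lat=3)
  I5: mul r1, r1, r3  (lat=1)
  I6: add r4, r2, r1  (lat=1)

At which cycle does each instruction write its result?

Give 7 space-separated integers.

I0 add r1: issue@1 deps=(None,None) exec_start@1 write@2
I1 mul r2: issue@2 deps=(None,None) exec_start@2 write@4
I2 mul r4: issue@3 deps=(1,None) exec_start@4 write@7
I3 mul r3: issue@4 deps=(1,None) exec_start@4 write@7
I4 add r1: issue@5 deps=(2,3) exec_start@7 write@10
I5 mul r1: issue@6 deps=(4,3) exec_start@10 write@11
I6 add r4: issue@7 deps=(1,5) exec_start@11 write@12

Answer: 2 4 7 7 10 11 12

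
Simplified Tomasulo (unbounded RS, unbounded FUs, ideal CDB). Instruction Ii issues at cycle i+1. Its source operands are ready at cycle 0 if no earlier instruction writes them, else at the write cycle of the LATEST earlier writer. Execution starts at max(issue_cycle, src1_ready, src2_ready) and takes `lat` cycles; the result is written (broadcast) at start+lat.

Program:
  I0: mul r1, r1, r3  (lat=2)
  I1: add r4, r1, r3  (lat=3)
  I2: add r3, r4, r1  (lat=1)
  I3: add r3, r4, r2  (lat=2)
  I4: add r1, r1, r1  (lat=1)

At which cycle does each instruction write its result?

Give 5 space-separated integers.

I0 mul r1: issue@1 deps=(None,None) exec_start@1 write@3
I1 add r4: issue@2 deps=(0,None) exec_start@3 write@6
I2 add r3: issue@3 deps=(1,0) exec_start@6 write@7
I3 add r3: issue@4 deps=(1,None) exec_start@6 write@8
I4 add r1: issue@5 deps=(0,0) exec_start@5 write@6

Answer: 3 6 7 8 6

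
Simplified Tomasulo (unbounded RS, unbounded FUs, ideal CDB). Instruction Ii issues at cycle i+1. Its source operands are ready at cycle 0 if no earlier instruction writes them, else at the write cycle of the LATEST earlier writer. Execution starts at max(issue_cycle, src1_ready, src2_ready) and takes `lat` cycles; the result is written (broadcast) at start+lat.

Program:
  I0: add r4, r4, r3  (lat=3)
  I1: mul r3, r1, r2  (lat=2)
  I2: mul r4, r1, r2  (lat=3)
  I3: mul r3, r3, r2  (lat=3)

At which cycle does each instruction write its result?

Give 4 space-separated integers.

Answer: 4 4 6 7

Derivation:
I0 add r4: issue@1 deps=(None,None) exec_start@1 write@4
I1 mul r3: issue@2 deps=(None,None) exec_start@2 write@4
I2 mul r4: issue@3 deps=(None,None) exec_start@3 write@6
I3 mul r3: issue@4 deps=(1,None) exec_start@4 write@7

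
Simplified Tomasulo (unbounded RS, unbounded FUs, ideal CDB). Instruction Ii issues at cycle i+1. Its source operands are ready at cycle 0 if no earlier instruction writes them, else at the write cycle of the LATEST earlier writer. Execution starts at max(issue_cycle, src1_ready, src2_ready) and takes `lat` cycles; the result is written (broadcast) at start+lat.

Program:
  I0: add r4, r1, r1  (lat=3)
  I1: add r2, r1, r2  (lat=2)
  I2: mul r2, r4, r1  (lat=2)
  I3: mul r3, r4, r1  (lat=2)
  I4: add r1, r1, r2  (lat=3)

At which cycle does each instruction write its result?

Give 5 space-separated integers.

Answer: 4 4 6 6 9

Derivation:
I0 add r4: issue@1 deps=(None,None) exec_start@1 write@4
I1 add r2: issue@2 deps=(None,None) exec_start@2 write@4
I2 mul r2: issue@3 deps=(0,None) exec_start@4 write@6
I3 mul r3: issue@4 deps=(0,None) exec_start@4 write@6
I4 add r1: issue@5 deps=(None,2) exec_start@6 write@9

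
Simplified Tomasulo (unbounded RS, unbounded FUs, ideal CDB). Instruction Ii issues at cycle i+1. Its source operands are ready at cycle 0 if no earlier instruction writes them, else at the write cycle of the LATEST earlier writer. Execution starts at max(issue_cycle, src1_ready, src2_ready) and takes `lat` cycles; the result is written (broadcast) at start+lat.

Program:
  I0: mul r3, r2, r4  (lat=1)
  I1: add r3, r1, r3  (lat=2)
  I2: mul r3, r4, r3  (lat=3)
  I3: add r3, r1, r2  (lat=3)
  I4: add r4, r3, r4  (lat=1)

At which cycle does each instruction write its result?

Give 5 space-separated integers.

Answer: 2 4 7 7 8

Derivation:
I0 mul r3: issue@1 deps=(None,None) exec_start@1 write@2
I1 add r3: issue@2 deps=(None,0) exec_start@2 write@4
I2 mul r3: issue@3 deps=(None,1) exec_start@4 write@7
I3 add r3: issue@4 deps=(None,None) exec_start@4 write@7
I4 add r4: issue@5 deps=(3,None) exec_start@7 write@8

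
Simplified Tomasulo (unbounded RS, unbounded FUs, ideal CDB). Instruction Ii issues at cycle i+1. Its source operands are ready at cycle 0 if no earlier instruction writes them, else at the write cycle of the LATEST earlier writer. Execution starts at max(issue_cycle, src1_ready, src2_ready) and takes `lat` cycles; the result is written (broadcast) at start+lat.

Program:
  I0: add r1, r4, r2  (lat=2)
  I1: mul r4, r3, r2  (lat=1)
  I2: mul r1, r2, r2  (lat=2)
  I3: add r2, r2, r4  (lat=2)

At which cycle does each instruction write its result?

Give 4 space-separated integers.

Answer: 3 3 5 6

Derivation:
I0 add r1: issue@1 deps=(None,None) exec_start@1 write@3
I1 mul r4: issue@2 deps=(None,None) exec_start@2 write@3
I2 mul r1: issue@3 deps=(None,None) exec_start@3 write@5
I3 add r2: issue@4 deps=(None,1) exec_start@4 write@6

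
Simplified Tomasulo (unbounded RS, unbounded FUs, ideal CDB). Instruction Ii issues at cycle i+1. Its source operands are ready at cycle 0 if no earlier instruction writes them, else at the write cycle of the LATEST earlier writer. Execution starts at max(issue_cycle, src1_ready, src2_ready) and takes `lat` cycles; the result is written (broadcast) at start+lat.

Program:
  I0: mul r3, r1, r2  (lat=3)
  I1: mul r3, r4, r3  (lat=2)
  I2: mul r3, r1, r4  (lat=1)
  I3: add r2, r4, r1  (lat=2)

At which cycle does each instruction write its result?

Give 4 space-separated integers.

Answer: 4 6 4 6

Derivation:
I0 mul r3: issue@1 deps=(None,None) exec_start@1 write@4
I1 mul r3: issue@2 deps=(None,0) exec_start@4 write@6
I2 mul r3: issue@3 deps=(None,None) exec_start@3 write@4
I3 add r2: issue@4 deps=(None,None) exec_start@4 write@6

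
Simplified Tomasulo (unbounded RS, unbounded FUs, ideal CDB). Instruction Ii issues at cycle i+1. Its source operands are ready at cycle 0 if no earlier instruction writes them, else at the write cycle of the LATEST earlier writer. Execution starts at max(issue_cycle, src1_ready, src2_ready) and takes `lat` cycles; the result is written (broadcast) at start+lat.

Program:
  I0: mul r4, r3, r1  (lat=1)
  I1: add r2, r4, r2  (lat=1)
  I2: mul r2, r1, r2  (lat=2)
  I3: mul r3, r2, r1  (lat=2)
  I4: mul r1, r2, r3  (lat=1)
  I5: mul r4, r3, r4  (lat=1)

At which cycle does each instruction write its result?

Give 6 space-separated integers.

Answer: 2 3 5 7 8 8

Derivation:
I0 mul r4: issue@1 deps=(None,None) exec_start@1 write@2
I1 add r2: issue@2 deps=(0,None) exec_start@2 write@3
I2 mul r2: issue@3 deps=(None,1) exec_start@3 write@5
I3 mul r3: issue@4 deps=(2,None) exec_start@5 write@7
I4 mul r1: issue@5 deps=(2,3) exec_start@7 write@8
I5 mul r4: issue@6 deps=(3,0) exec_start@7 write@8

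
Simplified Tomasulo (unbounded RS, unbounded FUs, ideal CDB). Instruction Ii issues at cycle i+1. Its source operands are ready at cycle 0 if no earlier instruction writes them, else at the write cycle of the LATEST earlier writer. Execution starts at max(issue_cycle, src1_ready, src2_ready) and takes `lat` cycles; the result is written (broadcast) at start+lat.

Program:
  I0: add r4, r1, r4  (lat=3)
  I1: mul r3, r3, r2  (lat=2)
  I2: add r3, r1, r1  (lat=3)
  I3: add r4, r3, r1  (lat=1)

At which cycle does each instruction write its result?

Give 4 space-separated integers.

I0 add r4: issue@1 deps=(None,None) exec_start@1 write@4
I1 mul r3: issue@2 deps=(None,None) exec_start@2 write@4
I2 add r3: issue@3 deps=(None,None) exec_start@3 write@6
I3 add r4: issue@4 deps=(2,None) exec_start@6 write@7

Answer: 4 4 6 7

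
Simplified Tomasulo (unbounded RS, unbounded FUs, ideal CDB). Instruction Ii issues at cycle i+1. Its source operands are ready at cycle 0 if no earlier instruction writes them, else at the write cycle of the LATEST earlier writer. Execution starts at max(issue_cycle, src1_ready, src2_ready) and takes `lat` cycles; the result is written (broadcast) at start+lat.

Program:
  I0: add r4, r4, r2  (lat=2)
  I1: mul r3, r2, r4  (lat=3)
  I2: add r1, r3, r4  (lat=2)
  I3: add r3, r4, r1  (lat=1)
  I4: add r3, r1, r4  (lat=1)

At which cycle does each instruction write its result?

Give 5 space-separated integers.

I0 add r4: issue@1 deps=(None,None) exec_start@1 write@3
I1 mul r3: issue@2 deps=(None,0) exec_start@3 write@6
I2 add r1: issue@3 deps=(1,0) exec_start@6 write@8
I3 add r3: issue@4 deps=(0,2) exec_start@8 write@9
I4 add r3: issue@5 deps=(2,0) exec_start@8 write@9

Answer: 3 6 8 9 9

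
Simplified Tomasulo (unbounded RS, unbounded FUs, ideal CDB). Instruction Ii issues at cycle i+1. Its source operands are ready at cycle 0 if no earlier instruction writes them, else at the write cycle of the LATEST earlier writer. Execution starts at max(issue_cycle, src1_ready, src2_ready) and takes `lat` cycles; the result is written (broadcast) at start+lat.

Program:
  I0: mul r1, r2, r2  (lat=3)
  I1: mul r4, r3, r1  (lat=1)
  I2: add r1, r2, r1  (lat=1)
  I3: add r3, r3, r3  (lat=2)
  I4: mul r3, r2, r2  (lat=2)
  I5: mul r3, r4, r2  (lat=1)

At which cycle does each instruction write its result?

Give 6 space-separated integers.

I0 mul r1: issue@1 deps=(None,None) exec_start@1 write@4
I1 mul r4: issue@2 deps=(None,0) exec_start@4 write@5
I2 add r1: issue@3 deps=(None,0) exec_start@4 write@5
I3 add r3: issue@4 deps=(None,None) exec_start@4 write@6
I4 mul r3: issue@5 deps=(None,None) exec_start@5 write@7
I5 mul r3: issue@6 deps=(1,None) exec_start@6 write@7

Answer: 4 5 5 6 7 7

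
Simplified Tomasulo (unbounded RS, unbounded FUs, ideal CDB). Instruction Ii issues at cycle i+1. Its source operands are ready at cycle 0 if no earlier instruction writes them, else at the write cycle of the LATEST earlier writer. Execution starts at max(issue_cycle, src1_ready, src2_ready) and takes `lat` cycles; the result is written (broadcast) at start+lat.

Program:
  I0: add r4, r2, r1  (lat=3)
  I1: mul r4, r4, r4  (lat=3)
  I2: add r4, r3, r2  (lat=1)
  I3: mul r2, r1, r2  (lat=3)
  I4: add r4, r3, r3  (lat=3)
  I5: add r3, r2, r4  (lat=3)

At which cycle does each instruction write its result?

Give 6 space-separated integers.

I0 add r4: issue@1 deps=(None,None) exec_start@1 write@4
I1 mul r4: issue@2 deps=(0,0) exec_start@4 write@7
I2 add r4: issue@3 deps=(None,None) exec_start@3 write@4
I3 mul r2: issue@4 deps=(None,None) exec_start@4 write@7
I4 add r4: issue@5 deps=(None,None) exec_start@5 write@8
I5 add r3: issue@6 deps=(3,4) exec_start@8 write@11

Answer: 4 7 4 7 8 11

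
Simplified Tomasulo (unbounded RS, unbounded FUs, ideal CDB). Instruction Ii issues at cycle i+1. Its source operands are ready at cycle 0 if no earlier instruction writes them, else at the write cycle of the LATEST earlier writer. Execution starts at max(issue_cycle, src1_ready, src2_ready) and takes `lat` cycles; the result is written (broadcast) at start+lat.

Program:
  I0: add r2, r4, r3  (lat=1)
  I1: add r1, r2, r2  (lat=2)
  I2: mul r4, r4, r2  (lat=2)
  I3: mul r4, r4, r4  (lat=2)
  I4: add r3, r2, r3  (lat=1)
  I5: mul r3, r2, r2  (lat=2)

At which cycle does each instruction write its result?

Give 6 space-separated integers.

Answer: 2 4 5 7 6 8

Derivation:
I0 add r2: issue@1 deps=(None,None) exec_start@1 write@2
I1 add r1: issue@2 deps=(0,0) exec_start@2 write@4
I2 mul r4: issue@3 deps=(None,0) exec_start@3 write@5
I3 mul r4: issue@4 deps=(2,2) exec_start@5 write@7
I4 add r3: issue@5 deps=(0,None) exec_start@5 write@6
I5 mul r3: issue@6 deps=(0,0) exec_start@6 write@8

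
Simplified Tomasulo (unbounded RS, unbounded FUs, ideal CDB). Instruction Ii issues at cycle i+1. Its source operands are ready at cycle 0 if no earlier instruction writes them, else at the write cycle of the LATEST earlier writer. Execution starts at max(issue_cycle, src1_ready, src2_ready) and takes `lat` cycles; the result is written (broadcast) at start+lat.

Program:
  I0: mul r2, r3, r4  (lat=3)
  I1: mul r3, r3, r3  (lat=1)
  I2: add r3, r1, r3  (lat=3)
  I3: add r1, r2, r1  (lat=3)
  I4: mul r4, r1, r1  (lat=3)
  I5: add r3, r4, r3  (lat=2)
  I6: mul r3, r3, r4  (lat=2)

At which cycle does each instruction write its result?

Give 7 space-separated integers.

Answer: 4 3 6 7 10 12 14

Derivation:
I0 mul r2: issue@1 deps=(None,None) exec_start@1 write@4
I1 mul r3: issue@2 deps=(None,None) exec_start@2 write@3
I2 add r3: issue@3 deps=(None,1) exec_start@3 write@6
I3 add r1: issue@4 deps=(0,None) exec_start@4 write@7
I4 mul r4: issue@5 deps=(3,3) exec_start@7 write@10
I5 add r3: issue@6 deps=(4,2) exec_start@10 write@12
I6 mul r3: issue@7 deps=(5,4) exec_start@12 write@14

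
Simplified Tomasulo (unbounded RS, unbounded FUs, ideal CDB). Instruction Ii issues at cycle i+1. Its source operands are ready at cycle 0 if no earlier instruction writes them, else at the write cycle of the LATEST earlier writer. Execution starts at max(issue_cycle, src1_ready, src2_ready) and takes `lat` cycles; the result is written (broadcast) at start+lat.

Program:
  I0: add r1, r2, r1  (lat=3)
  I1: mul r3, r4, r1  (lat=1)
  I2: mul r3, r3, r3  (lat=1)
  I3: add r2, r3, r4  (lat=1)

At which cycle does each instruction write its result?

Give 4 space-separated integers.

Answer: 4 5 6 7

Derivation:
I0 add r1: issue@1 deps=(None,None) exec_start@1 write@4
I1 mul r3: issue@2 deps=(None,0) exec_start@4 write@5
I2 mul r3: issue@3 deps=(1,1) exec_start@5 write@6
I3 add r2: issue@4 deps=(2,None) exec_start@6 write@7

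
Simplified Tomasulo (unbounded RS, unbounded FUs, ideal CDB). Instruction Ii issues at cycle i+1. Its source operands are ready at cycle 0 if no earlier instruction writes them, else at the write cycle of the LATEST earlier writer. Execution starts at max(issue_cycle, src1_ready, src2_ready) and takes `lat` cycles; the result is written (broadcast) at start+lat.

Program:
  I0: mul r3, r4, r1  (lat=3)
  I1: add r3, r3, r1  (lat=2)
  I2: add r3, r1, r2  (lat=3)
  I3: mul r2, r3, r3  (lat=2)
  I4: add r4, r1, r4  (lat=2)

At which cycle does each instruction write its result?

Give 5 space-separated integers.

Answer: 4 6 6 8 7

Derivation:
I0 mul r3: issue@1 deps=(None,None) exec_start@1 write@4
I1 add r3: issue@2 deps=(0,None) exec_start@4 write@6
I2 add r3: issue@3 deps=(None,None) exec_start@3 write@6
I3 mul r2: issue@4 deps=(2,2) exec_start@6 write@8
I4 add r4: issue@5 deps=(None,None) exec_start@5 write@7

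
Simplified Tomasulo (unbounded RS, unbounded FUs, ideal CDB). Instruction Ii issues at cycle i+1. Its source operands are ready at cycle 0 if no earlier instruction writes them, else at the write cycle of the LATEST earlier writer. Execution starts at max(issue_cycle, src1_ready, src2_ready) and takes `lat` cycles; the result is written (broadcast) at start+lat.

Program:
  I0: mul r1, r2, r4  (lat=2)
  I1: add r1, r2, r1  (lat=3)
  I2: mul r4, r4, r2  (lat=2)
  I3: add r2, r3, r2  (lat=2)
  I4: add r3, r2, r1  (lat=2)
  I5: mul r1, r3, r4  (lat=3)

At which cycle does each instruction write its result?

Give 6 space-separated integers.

Answer: 3 6 5 6 8 11

Derivation:
I0 mul r1: issue@1 deps=(None,None) exec_start@1 write@3
I1 add r1: issue@2 deps=(None,0) exec_start@3 write@6
I2 mul r4: issue@3 deps=(None,None) exec_start@3 write@5
I3 add r2: issue@4 deps=(None,None) exec_start@4 write@6
I4 add r3: issue@5 deps=(3,1) exec_start@6 write@8
I5 mul r1: issue@6 deps=(4,2) exec_start@8 write@11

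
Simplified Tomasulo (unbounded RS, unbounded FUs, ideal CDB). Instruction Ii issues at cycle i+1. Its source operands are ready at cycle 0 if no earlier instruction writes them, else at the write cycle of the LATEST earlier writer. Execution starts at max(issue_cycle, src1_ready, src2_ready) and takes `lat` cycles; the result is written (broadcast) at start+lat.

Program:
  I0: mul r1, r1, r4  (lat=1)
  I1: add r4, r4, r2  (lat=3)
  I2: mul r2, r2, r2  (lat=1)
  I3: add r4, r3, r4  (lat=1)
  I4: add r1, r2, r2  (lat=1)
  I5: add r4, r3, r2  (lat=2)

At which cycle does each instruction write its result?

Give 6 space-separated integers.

I0 mul r1: issue@1 deps=(None,None) exec_start@1 write@2
I1 add r4: issue@2 deps=(None,None) exec_start@2 write@5
I2 mul r2: issue@3 deps=(None,None) exec_start@3 write@4
I3 add r4: issue@4 deps=(None,1) exec_start@5 write@6
I4 add r1: issue@5 deps=(2,2) exec_start@5 write@6
I5 add r4: issue@6 deps=(None,2) exec_start@6 write@8

Answer: 2 5 4 6 6 8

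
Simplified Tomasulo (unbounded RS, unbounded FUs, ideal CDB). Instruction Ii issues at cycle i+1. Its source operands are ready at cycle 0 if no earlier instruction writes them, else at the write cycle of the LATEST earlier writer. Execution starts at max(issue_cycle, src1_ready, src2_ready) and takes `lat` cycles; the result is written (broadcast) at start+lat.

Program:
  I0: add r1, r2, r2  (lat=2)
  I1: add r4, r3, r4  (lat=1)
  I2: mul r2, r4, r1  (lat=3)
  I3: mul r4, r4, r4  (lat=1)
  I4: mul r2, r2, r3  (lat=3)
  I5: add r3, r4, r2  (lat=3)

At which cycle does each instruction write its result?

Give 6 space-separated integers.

I0 add r1: issue@1 deps=(None,None) exec_start@1 write@3
I1 add r4: issue@2 deps=(None,None) exec_start@2 write@3
I2 mul r2: issue@3 deps=(1,0) exec_start@3 write@6
I3 mul r4: issue@4 deps=(1,1) exec_start@4 write@5
I4 mul r2: issue@5 deps=(2,None) exec_start@6 write@9
I5 add r3: issue@6 deps=(3,4) exec_start@9 write@12

Answer: 3 3 6 5 9 12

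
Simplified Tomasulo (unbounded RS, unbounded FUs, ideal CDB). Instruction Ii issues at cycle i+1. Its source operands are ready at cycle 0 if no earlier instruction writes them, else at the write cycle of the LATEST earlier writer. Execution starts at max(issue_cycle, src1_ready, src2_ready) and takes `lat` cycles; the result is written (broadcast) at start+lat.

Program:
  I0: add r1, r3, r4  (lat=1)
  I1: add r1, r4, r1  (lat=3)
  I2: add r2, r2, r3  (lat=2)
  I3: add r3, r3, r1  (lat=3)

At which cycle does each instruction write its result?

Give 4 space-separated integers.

I0 add r1: issue@1 deps=(None,None) exec_start@1 write@2
I1 add r1: issue@2 deps=(None,0) exec_start@2 write@5
I2 add r2: issue@3 deps=(None,None) exec_start@3 write@5
I3 add r3: issue@4 deps=(None,1) exec_start@5 write@8

Answer: 2 5 5 8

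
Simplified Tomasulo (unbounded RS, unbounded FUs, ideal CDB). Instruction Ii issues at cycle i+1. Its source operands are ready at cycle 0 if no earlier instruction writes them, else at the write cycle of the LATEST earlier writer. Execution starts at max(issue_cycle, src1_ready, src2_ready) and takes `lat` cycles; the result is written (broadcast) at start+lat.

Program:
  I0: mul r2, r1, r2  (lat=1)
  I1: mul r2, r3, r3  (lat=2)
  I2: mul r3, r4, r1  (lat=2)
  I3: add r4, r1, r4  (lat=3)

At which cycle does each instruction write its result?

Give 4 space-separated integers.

Answer: 2 4 5 7

Derivation:
I0 mul r2: issue@1 deps=(None,None) exec_start@1 write@2
I1 mul r2: issue@2 deps=(None,None) exec_start@2 write@4
I2 mul r3: issue@3 deps=(None,None) exec_start@3 write@5
I3 add r4: issue@4 deps=(None,None) exec_start@4 write@7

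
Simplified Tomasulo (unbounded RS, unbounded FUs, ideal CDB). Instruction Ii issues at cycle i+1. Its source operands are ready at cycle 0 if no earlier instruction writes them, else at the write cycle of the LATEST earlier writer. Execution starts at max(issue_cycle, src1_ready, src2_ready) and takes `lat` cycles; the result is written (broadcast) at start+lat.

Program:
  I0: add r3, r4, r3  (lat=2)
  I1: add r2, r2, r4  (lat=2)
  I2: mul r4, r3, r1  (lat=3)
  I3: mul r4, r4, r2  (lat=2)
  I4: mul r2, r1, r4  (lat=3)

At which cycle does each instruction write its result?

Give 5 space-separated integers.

I0 add r3: issue@1 deps=(None,None) exec_start@1 write@3
I1 add r2: issue@2 deps=(None,None) exec_start@2 write@4
I2 mul r4: issue@3 deps=(0,None) exec_start@3 write@6
I3 mul r4: issue@4 deps=(2,1) exec_start@6 write@8
I4 mul r2: issue@5 deps=(None,3) exec_start@8 write@11

Answer: 3 4 6 8 11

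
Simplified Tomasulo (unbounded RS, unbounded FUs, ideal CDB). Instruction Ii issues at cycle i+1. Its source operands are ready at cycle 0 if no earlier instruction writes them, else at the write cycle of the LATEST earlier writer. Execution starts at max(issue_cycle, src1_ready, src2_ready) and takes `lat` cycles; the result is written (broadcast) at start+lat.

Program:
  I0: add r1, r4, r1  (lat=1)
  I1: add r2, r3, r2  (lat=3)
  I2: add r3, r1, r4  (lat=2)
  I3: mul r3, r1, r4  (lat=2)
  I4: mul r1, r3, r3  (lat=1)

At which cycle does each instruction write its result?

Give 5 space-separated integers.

I0 add r1: issue@1 deps=(None,None) exec_start@1 write@2
I1 add r2: issue@2 deps=(None,None) exec_start@2 write@5
I2 add r3: issue@3 deps=(0,None) exec_start@3 write@5
I3 mul r3: issue@4 deps=(0,None) exec_start@4 write@6
I4 mul r1: issue@5 deps=(3,3) exec_start@6 write@7

Answer: 2 5 5 6 7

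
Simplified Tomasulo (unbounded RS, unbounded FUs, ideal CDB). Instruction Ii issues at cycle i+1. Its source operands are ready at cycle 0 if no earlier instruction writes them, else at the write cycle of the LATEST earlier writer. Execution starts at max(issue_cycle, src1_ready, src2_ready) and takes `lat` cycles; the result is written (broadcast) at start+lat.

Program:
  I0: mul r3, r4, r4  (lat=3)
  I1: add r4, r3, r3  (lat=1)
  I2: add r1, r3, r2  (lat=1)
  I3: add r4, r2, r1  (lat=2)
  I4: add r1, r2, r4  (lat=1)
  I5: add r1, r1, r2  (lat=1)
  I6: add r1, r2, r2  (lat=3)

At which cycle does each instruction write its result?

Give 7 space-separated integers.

I0 mul r3: issue@1 deps=(None,None) exec_start@1 write@4
I1 add r4: issue@2 deps=(0,0) exec_start@4 write@5
I2 add r1: issue@3 deps=(0,None) exec_start@4 write@5
I3 add r4: issue@4 deps=(None,2) exec_start@5 write@7
I4 add r1: issue@5 deps=(None,3) exec_start@7 write@8
I5 add r1: issue@6 deps=(4,None) exec_start@8 write@9
I6 add r1: issue@7 deps=(None,None) exec_start@7 write@10

Answer: 4 5 5 7 8 9 10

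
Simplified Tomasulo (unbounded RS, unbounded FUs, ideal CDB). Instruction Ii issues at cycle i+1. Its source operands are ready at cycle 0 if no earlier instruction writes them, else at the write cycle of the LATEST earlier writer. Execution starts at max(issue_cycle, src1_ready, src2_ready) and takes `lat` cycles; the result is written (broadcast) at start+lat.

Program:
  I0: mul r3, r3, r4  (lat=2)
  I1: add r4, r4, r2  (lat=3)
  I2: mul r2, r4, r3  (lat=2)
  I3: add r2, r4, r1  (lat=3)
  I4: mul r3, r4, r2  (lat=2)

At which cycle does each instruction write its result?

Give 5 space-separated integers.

Answer: 3 5 7 8 10

Derivation:
I0 mul r3: issue@1 deps=(None,None) exec_start@1 write@3
I1 add r4: issue@2 deps=(None,None) exec_start@2 write@5
I2 mul r2: issue@3 deps=(1,0) exec_start@5 write@7
I3 add r2: issue@4 deps=(1,None) exec_start@5 write@8
I4 mul r3: issue@5 deps=(1,3) exec_start@8 write@10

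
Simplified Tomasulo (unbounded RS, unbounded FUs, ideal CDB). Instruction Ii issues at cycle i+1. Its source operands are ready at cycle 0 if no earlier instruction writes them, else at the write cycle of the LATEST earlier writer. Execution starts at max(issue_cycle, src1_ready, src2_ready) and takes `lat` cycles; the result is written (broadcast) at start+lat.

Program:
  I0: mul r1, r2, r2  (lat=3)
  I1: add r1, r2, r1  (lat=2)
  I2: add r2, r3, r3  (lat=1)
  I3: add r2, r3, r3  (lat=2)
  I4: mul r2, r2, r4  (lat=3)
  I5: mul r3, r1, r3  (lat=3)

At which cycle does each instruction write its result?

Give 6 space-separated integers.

Answer: 4 6 4 6 9 9

Derivation:
I0 mul r1: issue@1 deps=(None,None) exec_start@1 write@4
I1 add r1: issue@2 deps=(None,0) exec_start@4 write@6
I2 add r2: issue@3 deps=(None,None) exec_start@3 write@4
I3 add r2: issue@4 deps=(None,None) exec_start@4 write@6
I4 mul r2: issue@5 deps=(3,None) exec_start@6 write@9
I5 mul r3: issue@6 deps=(1,None) exec_start@6 write@9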